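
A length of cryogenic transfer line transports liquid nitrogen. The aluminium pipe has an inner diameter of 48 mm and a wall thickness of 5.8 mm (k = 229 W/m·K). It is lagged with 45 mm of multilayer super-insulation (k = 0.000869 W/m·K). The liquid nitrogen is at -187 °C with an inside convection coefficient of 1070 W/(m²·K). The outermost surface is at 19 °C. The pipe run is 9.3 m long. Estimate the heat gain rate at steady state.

Q ≈ 11.4 W

For a radial system each layer contributes R = ln(r_out/r_in)/(2πkL); films add R = 1/(hA).
R_inner film = 1/(h_i·2πr₁L) = 1/(1070×2π×0.024×9.3) = 6.664×10^-4 K/W
R_aluminium pipe wall = ln(29.8/24)/(2π×229×9.3) = 1.618×10^-5 K/W
R_multilayer super-insulation = ln(74.8/29.8)/(2π×0.000869×9.3) = 18.12 K/W
R_total = 18.12 K/W
Q = ΔT/R_total = 206/18.12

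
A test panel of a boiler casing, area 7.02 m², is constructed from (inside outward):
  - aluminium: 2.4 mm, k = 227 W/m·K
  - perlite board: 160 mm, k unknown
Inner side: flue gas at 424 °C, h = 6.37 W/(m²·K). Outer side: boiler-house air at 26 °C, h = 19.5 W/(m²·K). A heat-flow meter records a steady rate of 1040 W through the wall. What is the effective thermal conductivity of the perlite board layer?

k ≈ 0.0646 W/(m·K)

Model the wall as resistances in series:
R_inner film = 1/(h_i·A) = 1/(6.37×7.02) = 0.02236 K/W
R_aluminium = L/(kA) = 0.0024/(227×7.02) = 1.506×10^-6 K/W
R_outer film = 1/(h_o·A) = 1/(19.5×7.02) = 0.007305 K/W
Sum of known resistances R_other = 0.02967 K/W
Total R = ΔT/Q = 398/1040 = 0.3827 K/W
R_perlite board = R_total − R_other = 0.353 K/W
k = L/(R·A) = 0.16/(0.353×7.02)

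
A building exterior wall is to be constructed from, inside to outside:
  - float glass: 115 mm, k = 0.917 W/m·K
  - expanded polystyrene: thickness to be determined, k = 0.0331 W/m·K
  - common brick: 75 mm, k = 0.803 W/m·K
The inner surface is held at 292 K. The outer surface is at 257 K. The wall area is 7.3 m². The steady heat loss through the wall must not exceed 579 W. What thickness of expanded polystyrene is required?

Thermal resistances in series:
R_float glass = L/(kA) = 0.115/(0.917×7.3) = 0.01718 K/W
R_common brick = L/(kA) = 0.075/(0.803×7.3) = 0.01279 K/W
Sum of the known resistances R_other = 0.02997 K/W
Required total resistance R_tot = ΔT/Q_allow = 35/579 = 0.06045 K/W
R_expanded polystyrene = R_tot − R_other = 0.03048 K/W
L = R·k·A = 0.03048×0.0331×7.3

L ≈ 7.36 mm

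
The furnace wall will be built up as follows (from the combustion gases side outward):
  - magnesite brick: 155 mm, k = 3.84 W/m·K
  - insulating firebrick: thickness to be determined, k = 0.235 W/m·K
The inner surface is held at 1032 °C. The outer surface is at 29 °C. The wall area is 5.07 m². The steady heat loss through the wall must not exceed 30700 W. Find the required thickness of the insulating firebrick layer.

L ≈ 29.4 mm

Series thermal resistances:
R_magnesite brick = L/(kA) = 0.155/(3.84×5.07) = 0.007961 K/W
Sum of the known resistances R_other = 0.007961 K/W
Required total resistance R_tot = ΔT/Q_allow = 1003/30700 = 0.03267 K/W
R_insulating firebrick = R_tot − R_other = 0.02471 K/W
L = R·k·A = 0.02471×0.235×5.07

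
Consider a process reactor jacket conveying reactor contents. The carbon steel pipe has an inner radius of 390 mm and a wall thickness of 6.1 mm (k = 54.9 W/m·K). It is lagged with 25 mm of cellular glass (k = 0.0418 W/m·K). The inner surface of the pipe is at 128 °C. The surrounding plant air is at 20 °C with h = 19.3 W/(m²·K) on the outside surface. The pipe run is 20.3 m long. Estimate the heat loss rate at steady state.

Per-layer cylindrical resistances, series-summed:
R_carbon steel pipe wall = ln(396.1/390)/(2π×54.9×20.3) = 2.216×10^-6 K/W
R_cellular glass = ln(421.1/396.1)/(2π×0.0418×20.3) = 0.01148 K/W
R_outer film = 1/(h_o·2πr_oL) = 1/(19.3×2π×0.4211×20.3) = 9.647×10^-4 K/W
R_total = 0.01245 K/W
Q = ΔT/R_total = 108/0.01245

Q ≈ 8680 W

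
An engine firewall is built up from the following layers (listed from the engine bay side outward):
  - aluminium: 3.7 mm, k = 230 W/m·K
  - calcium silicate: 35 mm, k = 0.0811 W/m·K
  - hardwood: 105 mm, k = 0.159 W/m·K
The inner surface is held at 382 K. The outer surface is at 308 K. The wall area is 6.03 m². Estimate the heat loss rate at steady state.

Q ≈ 409 W

Using the resistance-network approach (series):
R_aluminium = L/(kA) = 0.0037/(230×6.03) = 2.668×10^-6 K/W
R_calcium silicate = L/(kA) = 0.035/(0.0811×6.03) = 0.07157 K/W
R_hardwood = L/(kA) = 0.105/(0.159×6.03) = 0.1095 K/W
R_total = 0.1811 K/W
Q = ΔT / R_total = 74 / 0.1811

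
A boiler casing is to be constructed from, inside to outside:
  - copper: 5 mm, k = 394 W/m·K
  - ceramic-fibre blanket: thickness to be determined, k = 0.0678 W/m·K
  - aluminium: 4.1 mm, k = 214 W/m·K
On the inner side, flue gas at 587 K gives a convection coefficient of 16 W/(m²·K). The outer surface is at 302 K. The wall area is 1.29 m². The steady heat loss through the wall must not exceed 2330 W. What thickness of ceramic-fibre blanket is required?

Series thermal resistances:
R_inner film = 1/(h_i·A) = 1/(16×1.29) = 0.04845 K/W
R_copper = L/(kA) = 0.005/(394×1.29) = 9.837×10^-6 K/W
R_aluminium = L/(kA) = 0.0041/(214×1.29) = 1.485×10^-5 K/W
Sum of the known resistances R_other = 0.04847 K/W
Required total resistance R_tot = ΔT/Q_allow = 285/2330 = 0.1223 K/W
R_ceramic-fibre blanket = R_tot − R_other = 0.07384 K/W
L = R·k·A = 0.07384×0.0678×1.29

L ≈ 6.46 mm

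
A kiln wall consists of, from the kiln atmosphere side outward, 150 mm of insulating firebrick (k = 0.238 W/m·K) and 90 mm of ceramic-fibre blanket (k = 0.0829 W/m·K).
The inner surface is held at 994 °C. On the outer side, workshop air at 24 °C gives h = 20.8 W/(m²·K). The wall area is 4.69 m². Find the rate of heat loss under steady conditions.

Thermal resistances in series:
R_insulating firebrick = L/(kA) = 0.15/(0.238×4.69) = 0.1344 K/W
R_ceramic-fibre blanket = L/(kA) = 0.09/(0.0829×4.69) = 0.2315 K/W
R_outer film = 1/(h_o·A) = 1/(20.8×4.69) = 0.01025 K/W
R_total = 0.3761 K/W
Q = ΔT / R_total = 970 / 0.3761

Q ≈ 2580 W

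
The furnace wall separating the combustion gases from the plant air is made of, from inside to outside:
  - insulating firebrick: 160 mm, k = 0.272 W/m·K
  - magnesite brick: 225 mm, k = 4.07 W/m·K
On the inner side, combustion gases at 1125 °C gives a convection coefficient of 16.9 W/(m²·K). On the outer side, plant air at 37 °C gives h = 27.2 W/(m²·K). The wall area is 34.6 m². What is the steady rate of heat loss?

Q ≈ 50900 W

Treating each layer as a thermal resistance in series:
R_inner film = 1/(h_i·A) = 1/(16.9×34.6) = 0.00171 K/W
R_insulating firebrick = L/(kA) = 0.16/(0.272×34.6) = 0.017 K/W
R_magnesite brick = L/(kA) = 0.225/(4.07×34.6) = 0.001598 K/W
R_outer film = 1/(h_o·A) = 1/(27.2×34.6) = 0.001063 K/W
R_total = 0.02137 K/W
Q = ΔT / R_total = 1088 / 0.02137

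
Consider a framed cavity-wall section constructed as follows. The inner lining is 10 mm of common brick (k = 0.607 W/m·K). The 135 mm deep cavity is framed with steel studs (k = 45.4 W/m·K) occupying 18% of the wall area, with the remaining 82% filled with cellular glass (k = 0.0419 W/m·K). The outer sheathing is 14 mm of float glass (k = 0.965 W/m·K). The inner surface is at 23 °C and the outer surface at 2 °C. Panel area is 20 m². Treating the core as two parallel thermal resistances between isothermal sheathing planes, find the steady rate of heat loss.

Sheathing layers in series; stud and cavity paths in parallel between them.
R_inner = 0.01/(0.607×20) = 8.237×10^-4 K/W
R_stud  = 0.135/(45.4×0.18×20) = 8.26×10^-4 K/W
R_cav   = 0.135/(0.0419×0.82×20) = 0.1965 K/W
1/R_core = 1/R_stud + 1/R_cav → R_core = 8.225×10^-4 K/W
R_outer = 0.014/(0.965×20) = 7.254×10^-4 K/W
R_total = 0.002372 K/W
Q = ΔT/R_total = 21/0.002372

Q ≈ 8850 W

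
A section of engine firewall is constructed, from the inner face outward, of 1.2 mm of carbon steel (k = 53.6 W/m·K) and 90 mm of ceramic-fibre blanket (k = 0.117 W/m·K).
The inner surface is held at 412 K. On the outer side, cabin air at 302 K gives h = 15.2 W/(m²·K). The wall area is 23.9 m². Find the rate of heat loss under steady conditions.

Q ≈ 3150 W

Using the resistance-network approach (series):
R_carbon steel = L/(kA) = 0.0012/(53.6×23.9) = 9.367×10^-7 K/W
R_ceramic-fibre blanket = L/(kA) = 0.09/(0.117×23.9) = 0.03219 K/W
R_outer film = 1/(h_o·A) = 1/(15.2×23.9) = 0.002753 K/W
R_total = 0.03494 K/W
Q = ΔT / R_total = 110 / 0.03494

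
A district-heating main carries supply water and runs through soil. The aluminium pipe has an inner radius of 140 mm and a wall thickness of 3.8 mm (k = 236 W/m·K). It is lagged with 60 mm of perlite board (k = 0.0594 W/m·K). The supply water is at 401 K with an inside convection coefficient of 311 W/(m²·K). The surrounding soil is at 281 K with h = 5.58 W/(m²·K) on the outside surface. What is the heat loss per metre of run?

Per-layer cylindrical resistances, series-summed:
R_inner film = 1/(h_i·2πr₁L) = 1/(311×2π×0.14×1) = 0.003655 K/W
R_aluminium pipe wall = ln(143.8/140)/(2π×236×1) = 1.806×10^-5 K/W
R_perlite board = ln(203.8/143.8)/(2π×0.0594×1) = 0.9343 K/W
R_outer film = 1/(h_o·2πr_oL) = 1/(5.58×2π×0.2038×1) = 0.14 K/W
R_total = 1.078 K/W
Q = ΔT/R_total = 120/1.078

q′ ≈ 111 W/m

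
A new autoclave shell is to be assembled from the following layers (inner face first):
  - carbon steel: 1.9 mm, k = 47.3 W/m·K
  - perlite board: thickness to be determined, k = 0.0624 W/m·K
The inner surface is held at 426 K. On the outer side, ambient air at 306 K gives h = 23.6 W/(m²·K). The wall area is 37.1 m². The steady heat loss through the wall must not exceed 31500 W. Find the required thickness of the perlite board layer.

L ≈ 6.17 mm

Series thermal resistances:
R_carbon steel = L/(kA) = 0.0019/(47.3×37.1) = 1.083×10^-6 K/W
R_outer film = 1/(h_o·A) = 1/(23.6×37.1) = 0.001142 K/W
Sum of the known resistances R_other = 0.001143 K/W
Required total resistance R_tot = ΔT/Q_allow = 120/31500 = 0.00381 K/W
R_perlite board = R_tot − R_other = 0.002666 K/W
L = R·k·A = 0.002666×0.0624×37.1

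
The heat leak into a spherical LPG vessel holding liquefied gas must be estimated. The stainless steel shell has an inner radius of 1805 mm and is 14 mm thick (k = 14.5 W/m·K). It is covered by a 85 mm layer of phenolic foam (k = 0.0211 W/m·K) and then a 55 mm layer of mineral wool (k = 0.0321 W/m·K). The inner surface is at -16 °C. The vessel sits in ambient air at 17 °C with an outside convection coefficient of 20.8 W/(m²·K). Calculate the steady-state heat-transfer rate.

Q ≈ 254 W

For a spherical shell R = (1/r₁ − 1/r₂)/(4πk); film R = 1/(h·4πr²). In series:
R_stainless steel shell = (1/1.805 − 1/1.819)/(4π×14.5) = 2.34×10^-5 K/W
R_phenolic foam = (1/1.819 − 1/1.904)/(4π×0.0211) = 0.09256 K/W
R_mineral wool = (1/1.904 − 1/1.959)/(4π×0.0321) = 0.03655 K/W
R_outer film = 1/(h·4πr_o²) = 1/(20.8×4π×1.959²) = 9.969×10^-4 K/W
R_total = 0.1301 K/W
Q = ΔT/R_total = 33/0.1301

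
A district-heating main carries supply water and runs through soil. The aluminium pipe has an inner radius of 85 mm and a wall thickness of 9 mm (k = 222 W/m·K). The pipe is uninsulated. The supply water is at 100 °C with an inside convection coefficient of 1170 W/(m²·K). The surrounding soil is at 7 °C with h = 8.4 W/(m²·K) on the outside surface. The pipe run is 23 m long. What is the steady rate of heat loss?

Cylindrical conduction, so R = ln(r₂/r₁)/(2πkL) per layer, in series:
R_inner film = 1/(h_i·2πr₁L) = 1/(1170×2π×0.085×23) = 6.958×10^-5 K/W
R_aluminium pipe wall = ln(94/85)/(2π×222×23) = 3.137×10^-6 K/W
R_outer film = 1/(h_o·2πr_oL) = 1/(8.4×2π×0.094×23) = 0.008764 K/W
R_total = 0.008836 K/W
Q = ΔT/R_total = 93/0.008836

Q ≈ 10500 W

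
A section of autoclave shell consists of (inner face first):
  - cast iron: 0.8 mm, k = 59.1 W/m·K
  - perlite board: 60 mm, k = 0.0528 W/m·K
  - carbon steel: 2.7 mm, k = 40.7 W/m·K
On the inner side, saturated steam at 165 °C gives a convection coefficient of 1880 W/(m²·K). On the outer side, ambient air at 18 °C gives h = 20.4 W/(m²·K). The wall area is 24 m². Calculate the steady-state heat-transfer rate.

Using the resistance-network approach (series):
R_inner film = 1/(h_i·A) = 1/(1880×24) = 2.216×10^-5 K/W
R_cast iron = L/(kA) = 0.0008/(59.1×24) = 5.64×10^-7 K/W
R_perlite board = L/(kA) = 0.06/(0.0528×24) = 0.04735 K/W
R_carbon steel = L/(kA) = 0.0027/(40.7×24) = 2.764×10^-6 K/W
R_outer film = 1/(h_o·A) = 1/(20.4×24) = 0.002042 K/W
R_total = 0.04942 K/W
Q = ΔT / R_total = 147 / 0.04942

Q ≈ 2970 W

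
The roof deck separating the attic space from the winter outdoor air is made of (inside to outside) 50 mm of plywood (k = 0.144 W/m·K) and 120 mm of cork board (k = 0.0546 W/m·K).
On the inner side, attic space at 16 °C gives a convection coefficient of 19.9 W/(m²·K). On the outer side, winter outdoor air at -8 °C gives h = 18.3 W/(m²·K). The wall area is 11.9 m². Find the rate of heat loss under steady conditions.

Treating each layer as a thermal resistance in series:
R_inner film = 1/(h_i·A) = 1/(19.9×11.9) = 0.004223 K/W
R_plywood = L/(kA) = 0.05/(0.144×11.9) = 0.02918 K/W
R_cork board = L/(kA) = 0.12/(0.0546×11.9) = 0.1847 K/W
R_outer film = 1/(h_o·A) = 1/(18.3×11.9) = 0.004592 K/W
R_total = 0.2227 K/W
Q = ΔT / R_total = 24 / 0.2227

Q ≈ 108 W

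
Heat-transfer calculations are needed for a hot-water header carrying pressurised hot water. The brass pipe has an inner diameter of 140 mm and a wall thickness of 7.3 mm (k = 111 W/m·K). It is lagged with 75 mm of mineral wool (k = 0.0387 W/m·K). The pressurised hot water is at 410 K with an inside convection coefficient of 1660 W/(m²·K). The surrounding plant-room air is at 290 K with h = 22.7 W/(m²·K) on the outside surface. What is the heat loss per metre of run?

q′ ≈ 42.3 W/m

Radial resistances (cylindrical: R_cond = ln(r_o/r_i)/(2πkL), R_conv = 1/(h·2πrL)):
R_inner film = 1/(h_i·2πr₁L) = 1/(1660×2π×0.07×1) = 0.00137 K/W
R_brass pipe wall = ln(77.3/70)/(2π×111×1) = 1.422×10^-4 K/W
R_mineral wool = ln(152.3/77.3)/(2π×0.0387×1) = 2.789 K/W
R_outer film = 1/(h_o·2πr_oL) = 1/(22.7×2π×0.1523×1) = 0.04604 K/W
R_total = 2.836 K/W
Q = ΔT/R_total = 120/2.836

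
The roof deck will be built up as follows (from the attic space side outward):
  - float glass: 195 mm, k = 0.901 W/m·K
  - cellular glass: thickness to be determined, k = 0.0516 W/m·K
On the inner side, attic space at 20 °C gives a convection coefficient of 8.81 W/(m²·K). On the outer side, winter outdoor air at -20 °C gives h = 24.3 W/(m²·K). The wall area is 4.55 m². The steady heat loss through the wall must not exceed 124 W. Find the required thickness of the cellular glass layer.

Thermal resistances in series:
R_inner film = 1/(h_i·A) = 1/(8.81×4.55) = 0.02495 K/W
R_float glass = L/(kA) = 0.195/(0.901×4.55) = 0.04757 K/W
R_outer film = 1/(h_o·A) = 1/(24.3×4.55) = 0.009044 K/W
Sum of the known resistances R_other = 0.08156 K/W
Required total resistance R_tot = ΔT/Q_allow = 40/124 = 0.3226 K/W
R_cellular glass = R_tot − R_other = 0.241 K/W
L = R·k·A = 0.241×0.0516×4.55

L ≈ 56.6 mm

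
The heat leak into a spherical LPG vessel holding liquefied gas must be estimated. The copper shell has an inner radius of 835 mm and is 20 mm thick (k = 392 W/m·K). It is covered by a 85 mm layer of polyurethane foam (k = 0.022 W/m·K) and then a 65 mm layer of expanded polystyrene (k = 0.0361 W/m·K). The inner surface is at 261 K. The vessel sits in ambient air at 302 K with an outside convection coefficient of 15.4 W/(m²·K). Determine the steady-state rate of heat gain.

Each spherical layer contributes R = (1/r_i − 1/r_o)/(4πk):
R_copper shell = (1/0.835 − 1/0.855)/(4π×392) = 5.687×10^-6 K/W
R_polyurethane foam = (1/0.855 − 1/0.94)/(4π×0.022) = 0.3826 K/W
R_expanded polystyrene = (1/0.94 − 1/1.005)/(4π×0.0361) = 0.1517 K/W
R_outer film = 1/(h·4πr_o²) = 1/(15.4×4π×1.005²) = 0.005116 K/W
R_total = 0.5393 K/W
Q = ΔT/R_total = 41/0.5393

Q ≈ 76 W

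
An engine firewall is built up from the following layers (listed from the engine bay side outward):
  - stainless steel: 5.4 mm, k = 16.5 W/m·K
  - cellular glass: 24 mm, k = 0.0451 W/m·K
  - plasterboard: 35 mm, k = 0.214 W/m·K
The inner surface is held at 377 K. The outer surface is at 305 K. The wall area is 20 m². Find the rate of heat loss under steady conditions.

Treating each layer as a thermal resistance in series:
R_stainless steel = L/(kA) = 0.0054/(16.5×20) = 1.636×10^-5 K/W
R_cellular glass = L/(kA) = 0.024/(0.0451×20) = 0.02661 K/W
R_plasterboard = L/(kA) = 0.035/(0.214×20) = 0.008178 K/W
R_total = 0.0348 K/W
Q = ΔT / R_total = 72 / 0.0348

Q ≈ 2070 W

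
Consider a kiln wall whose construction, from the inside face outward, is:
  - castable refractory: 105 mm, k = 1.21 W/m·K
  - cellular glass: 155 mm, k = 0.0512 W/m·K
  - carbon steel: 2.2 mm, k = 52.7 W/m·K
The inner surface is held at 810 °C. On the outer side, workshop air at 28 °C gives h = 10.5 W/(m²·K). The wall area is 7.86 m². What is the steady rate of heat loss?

Q ≈ 1920 W

Series thermal resistances:
R_castable refractory = L/(kA) = 0.105/(1.21×7.86) = 0.01104 K/W
R_cellular glass = L/(kA) = 0.155/(0.0512×7.86) = 0.3852 K/W
R_carbon steel = L/(kA) = 0.0022/(52.7×7.86) = 5.311×10^-6 K/W
R_outer film = 1/(h_o·A) = 1/(10.5×7.86) = 0.01212 K/W
R_total = 0.4083 K/W
Q = ΔT / R_total = 782 / 0.4083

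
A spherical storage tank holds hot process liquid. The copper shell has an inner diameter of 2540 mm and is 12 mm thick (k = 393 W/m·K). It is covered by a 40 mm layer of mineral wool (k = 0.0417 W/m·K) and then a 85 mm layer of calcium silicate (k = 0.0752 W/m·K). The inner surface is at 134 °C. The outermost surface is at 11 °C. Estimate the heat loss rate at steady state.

Q ≈ 1320 W

Spherical conduction: R = (1/r_in − 1/r_out)/(4πk) per layer; series-sum.
R_copper shell = (1/1.27 − 1/1.282)/(4π×393) = 1.492×10^-6 K/W
R_mineral wool = (1/1.282 − 1/1.322)/(4π×0.0417) = 0.04504 K/W
R_calcium silicate = (1/1.322 − 1/1.407)/(4π×0.0752) = 0.04836 K/W
R_total = 0.0934 K/W
Q = ΔT/R_total = 123/0.0934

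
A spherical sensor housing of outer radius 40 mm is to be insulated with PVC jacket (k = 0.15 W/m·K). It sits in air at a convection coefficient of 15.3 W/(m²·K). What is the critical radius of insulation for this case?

For a sphere r_cr = 2k/h = 2×0.15/15.3
r_cr = 19.6 mm; since the bare radius (40 mm) is above r_cr, any added insulation will reduce heat loss.

r_cr ≈ 19.6 mm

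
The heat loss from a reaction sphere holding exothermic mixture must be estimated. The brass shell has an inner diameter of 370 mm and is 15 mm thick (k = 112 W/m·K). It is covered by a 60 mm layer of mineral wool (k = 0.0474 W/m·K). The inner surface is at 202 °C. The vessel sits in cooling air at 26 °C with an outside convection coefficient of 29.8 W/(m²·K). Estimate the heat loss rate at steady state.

Q ≈ 89 W

For a spherical shell R = (1/r₁ − 1/r₂)/(4πk); film R = 1/(h·4πr²). In series:
R_brass shell = (1/0.185 − 1/0.2)/(4π×112) = 2.88×10^-4 K/W
R_mineral wool = (1/0.2 − 1/0.26)/(4π×0.0474) = 1.937 K/W
R_outer film = 1/(h·4πr_o²) = 1/(29.8×4π×0.26²) = 0.0395 K/W
R_total = 1.977 K/W
Q = ΔT/R_total = 176/1.977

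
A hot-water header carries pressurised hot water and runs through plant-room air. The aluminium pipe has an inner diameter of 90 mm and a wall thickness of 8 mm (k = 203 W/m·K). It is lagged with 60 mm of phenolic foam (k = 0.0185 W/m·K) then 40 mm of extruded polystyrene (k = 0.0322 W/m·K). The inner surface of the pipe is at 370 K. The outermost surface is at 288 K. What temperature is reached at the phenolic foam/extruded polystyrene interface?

Cylindrical conduction, so R = ln(r₂/r₁)/(2πkL) per layer, in series:
R_aluminium pipe wall = ln(53/45)/(2π×203×1) = 1.283×10^-4 K/W
R_phenolic foam = ln(113/53)/(2π×0.0185×1) = 6.513 K/W
R_extruded polystyrene = ln(153/113)/(2π×0.0322×1) = 1.498 K/W
R_total = 8.011 K/W
Q = ΔT/R_total = 82/8.011
Q = 10.2 W/m
T_interface = T_inner − Q·ΣR(inner→interface) = 370 − 10.2×6.513

T ≈ 303 K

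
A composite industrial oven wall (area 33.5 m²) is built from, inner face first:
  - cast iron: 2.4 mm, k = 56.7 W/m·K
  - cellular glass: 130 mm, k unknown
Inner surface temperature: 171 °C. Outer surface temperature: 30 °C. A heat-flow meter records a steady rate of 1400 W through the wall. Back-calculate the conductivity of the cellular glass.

k ≈ 0.0385 W/(m·K)

Thermal resistances in series:
R_cast iron = L/(kA) = 0.0024/(56.7×33.5) = 1.264×10^-6 K/W
Sum of known resistances R_other = 1.264×10^-6 K/W
Total R = ΔT/Q = 141/1400 = 0.1007 K/W
R_cellular glass = R_total − R_other = 0.1007 K/W
k = L/(R·A) = 0.13/(0.1007×33.5)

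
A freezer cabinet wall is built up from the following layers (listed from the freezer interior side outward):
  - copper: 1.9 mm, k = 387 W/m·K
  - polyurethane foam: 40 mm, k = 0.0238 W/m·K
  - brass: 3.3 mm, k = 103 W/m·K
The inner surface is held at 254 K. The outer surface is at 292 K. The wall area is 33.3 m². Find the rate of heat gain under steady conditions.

Using the resistance-network approach (series):
R_copper = L/(kA) = 0.0019/(387×33.3) = 1.474×10^-7 K/W
R_polyurethane foam = L/(kA) = 0.04/(0.0238×33.3) = 0.05047 K/W
R_brass = L/(kA) = 0.0033/(103×33.3) = 9.621×10^-7 K/W
R_total = 0.05047 K/W
Q = ΔT / R_total = 38 / 0.05047

Q ≈ 753 W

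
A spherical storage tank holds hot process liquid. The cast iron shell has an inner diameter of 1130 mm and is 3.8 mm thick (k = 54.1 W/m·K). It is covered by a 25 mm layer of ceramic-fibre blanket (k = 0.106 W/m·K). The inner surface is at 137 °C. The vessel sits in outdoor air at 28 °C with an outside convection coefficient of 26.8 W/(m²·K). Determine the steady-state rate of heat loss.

Spherical conduction: R = (1/r_in − 1/r_out)/(4πk) per layer; series-sum.
R_cast iron shell = (1/0.565 − 1/0.5688)/(4π×54.1) = 1.739×10^-5 K/W
R_ceramic-fibre blanket = (1/0.5688 − 1/0.5938)/(4π×0.106) = 0.05557 K/W
R_outer film = 1/(h·4πr_o²) = 1/(26.8×4π×0.5938²) = 0.008421 K/W
R_total = 0.06401 K/W
Q = ΔT/R_total = 109/0.06401

Q ≈ 1700 W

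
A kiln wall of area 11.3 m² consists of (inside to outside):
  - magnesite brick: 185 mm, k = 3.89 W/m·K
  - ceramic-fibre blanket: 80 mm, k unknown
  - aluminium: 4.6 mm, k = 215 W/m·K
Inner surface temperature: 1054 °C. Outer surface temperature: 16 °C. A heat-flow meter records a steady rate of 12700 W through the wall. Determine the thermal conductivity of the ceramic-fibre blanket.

Using the resistance-network approach (series):
R_magnesite brick = L/(kA) = 0.185/(3.89×11.3) = 0.004209 K/W
R_aluminium = L/(kA) = 0.0046/(215×11.3) = 1.893×10^-6 K/W
Sum of known resistances R_other = 0.004211 K/W
Total R = ΔT/Q = 1038/12700 = 0.08173 K/W
R_ceramic-fibre blanket = R_total − R_other = 0.07752 K/W
k = L/(R·A) = 0.08/(0.07752×11.3)

k ≈ 0.0913 W/(m·K)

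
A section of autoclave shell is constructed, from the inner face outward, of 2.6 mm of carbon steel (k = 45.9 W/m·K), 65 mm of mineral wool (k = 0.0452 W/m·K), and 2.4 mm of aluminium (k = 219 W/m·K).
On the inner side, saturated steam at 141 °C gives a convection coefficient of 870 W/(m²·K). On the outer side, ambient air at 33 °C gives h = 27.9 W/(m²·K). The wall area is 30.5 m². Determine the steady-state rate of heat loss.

Using the resistance-network approach (series):
R_inner film = 1/(h_i·A) = 1/(870×30.5) = 3.769×10^-5 K/W
R_carbon steel = L/(kA) = 0.0026/(45.9×30.5) = 1.857×10^-6 K/W
R_mineral wool = L/(kA) = 0.065/(0.0452×30.5) = 0.04715 K/W
R_aluminium = L/(kA) = 0.0024/(219×30.5) = 3.593×10^-7 K/W
R_outer film = 1/(h_o·A) = 1/(27.9×30.5) = 0.001175 K/W
R_total = 0.04836 K/W
Q = ΔT / R_total = 108 / 0.04836

Q ≈ 2230 W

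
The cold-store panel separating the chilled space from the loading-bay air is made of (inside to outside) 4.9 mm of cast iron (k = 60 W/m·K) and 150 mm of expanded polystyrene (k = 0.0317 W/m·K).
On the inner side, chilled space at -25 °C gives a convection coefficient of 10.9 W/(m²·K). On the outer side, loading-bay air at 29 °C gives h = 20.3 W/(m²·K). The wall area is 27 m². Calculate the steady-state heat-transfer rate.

Using the resistance-network approach (series):
R_inner film = 1/(h_i·A) = 1/(10.9×27) = 0.003398 K/W
R_cast iron = L/(kA) = 0.0049/(60×27) = 3.025×10^-6 K/W
R_expanded polystyrene = L/(kA) = 0.15/(0.0317×27) = 0.1753 K/W
R_outer film = 1/(h_o·A) = 1/(20.3×27) = 0.001824 K/W
R_total = 0.1805 K/W
Q = ΔT / R_total = 54 / 0.1805

Q ≈ 299 W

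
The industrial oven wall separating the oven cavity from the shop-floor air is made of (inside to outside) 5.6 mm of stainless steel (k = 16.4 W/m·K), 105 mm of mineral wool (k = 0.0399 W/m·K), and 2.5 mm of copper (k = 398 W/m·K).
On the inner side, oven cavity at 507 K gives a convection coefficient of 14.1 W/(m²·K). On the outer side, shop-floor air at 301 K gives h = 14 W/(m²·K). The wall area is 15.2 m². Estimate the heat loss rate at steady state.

Model the wall as resistances in series:
R_inner film = 1/(h_i·A) = 1/(14.1×15.2) = 0.004666 K/W
R_stainless steel = L/(kA) = 0.0056/(16.4×15.2) = 2.246×10^-5 K/W
R_mineral wool = L/(kA) = 0.105/(0.0399×15.2) = 0.1731 K/W
R_copper = L/(kA) = 0.0025/(398×15.2) = 4.133×10^-7 K/W
R_outer film = 1/(h_o·A) = 1/(14×15.2) = 0.004699 K/W
R_total = 0.1825 K/W
Q = ΔT / R_total = 206 / 0.1825

Q ≈ 1130 W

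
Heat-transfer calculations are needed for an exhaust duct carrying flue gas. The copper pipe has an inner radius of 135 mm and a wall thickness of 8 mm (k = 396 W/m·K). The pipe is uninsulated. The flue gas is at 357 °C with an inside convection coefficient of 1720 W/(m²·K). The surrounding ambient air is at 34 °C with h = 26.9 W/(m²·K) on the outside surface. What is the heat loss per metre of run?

Treating each annulus and film as a series resistance:
R_inner film = 1/(h_i·2πr₁L) = 1/(1720×2π×0.135×1) = 6.854×10^-4 K/W
R_copper pipe wall = ln(143/135)/(2π×396×1) = 2.314×10^-5 K/W
R_outer film = 1/(h_o·2πr_oL) = 1/(26.9×2π×0.143×1) = 0.04137 K/W
R_total = 0.04208 K/W
Q = ΔT/R_total = 323/0.04208

q′ ≈ 7680 W/m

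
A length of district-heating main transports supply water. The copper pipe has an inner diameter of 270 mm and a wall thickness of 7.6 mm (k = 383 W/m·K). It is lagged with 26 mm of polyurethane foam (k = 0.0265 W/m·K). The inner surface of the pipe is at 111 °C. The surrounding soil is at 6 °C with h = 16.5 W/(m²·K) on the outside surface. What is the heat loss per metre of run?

Cylindrical conduction, so R = ln(r₂/r₁)/(2πkL) per layer, in series:
R_copper pipe wall = ln(142.6/135)/(2π×383×1) = 2.276×10^-5 K/W
R_polyurethane foam = ln(168.6/142.6)/(2π×0.0265×1) = 1.006 K/W
R_outer film = 1/(h_o·2πr_oL) = 1/(16.5×2π×0.1686×1) = 0.05721 K/W
R_total = 1.063 K/W
Q = ΔT/R_total = 105/1.063

q′ ≈ 98.8 W/m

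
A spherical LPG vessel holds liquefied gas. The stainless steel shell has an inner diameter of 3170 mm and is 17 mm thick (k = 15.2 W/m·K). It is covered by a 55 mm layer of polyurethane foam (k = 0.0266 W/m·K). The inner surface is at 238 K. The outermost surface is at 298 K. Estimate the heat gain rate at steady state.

Each spherical layer contributes R = (1/r_i − 1/r_o)/(4πk):
R_stainless steel shell = (1/1.585 − 1/1.602)/(4π×15.2) = 3.505×10^-5 K/W
R_polyurethane foam = (1/1.602 − 1/1.657)/(4π×0.0266) = 0.06198 K/W
R_total = 0.06202 K/W
Q = ΔT/R_total = 60/0.06202

Q ≈ 967 W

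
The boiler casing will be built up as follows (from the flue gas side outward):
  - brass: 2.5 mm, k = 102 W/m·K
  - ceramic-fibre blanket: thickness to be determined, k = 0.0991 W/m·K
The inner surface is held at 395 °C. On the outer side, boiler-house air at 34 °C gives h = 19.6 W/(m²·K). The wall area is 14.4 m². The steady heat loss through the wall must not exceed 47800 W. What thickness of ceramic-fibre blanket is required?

L ≈ 5.72 mm

Treating each layer as a thermal resistance in series:
R_brass = L/(kA) = 0.0025/(102×14.4) = 1.702×10^-6 K/W
R_outer film = 1/(h_o·A) = 1/(19.6×14.4) = 0.003543 K/W
Sum of the known resistances R_other = 0.003545 K/W
Required total resistance R_tot = ΔT/Q_allow = 361/47800 = 0.007552 K/W
R_ceramic-fibre blanket = R_tot − R_other = 0.004008 K/W
L = R·k·A = 0.004008×0.0991×14.4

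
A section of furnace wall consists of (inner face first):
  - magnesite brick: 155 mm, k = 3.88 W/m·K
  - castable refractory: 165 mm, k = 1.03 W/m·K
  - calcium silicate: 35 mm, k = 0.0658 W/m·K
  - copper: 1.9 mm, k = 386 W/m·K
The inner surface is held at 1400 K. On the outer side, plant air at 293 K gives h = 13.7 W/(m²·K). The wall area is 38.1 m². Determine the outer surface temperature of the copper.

T ≈ 393 K

Series thermal resistances:
R_magnesite brick = L/(kA) = 0.155/(3.88×38.1) = 0.001049 K/W
R_castable refractory = L/(kA) = 0.165/(1.03×38.1) = 0.004205 K/W
R_calcium silicate = L/(kA) = 0.035/(0.0658×38.1) = 0.01396 K/W
R_copper = L/(kA) = 0.0019/(386×38.1) = 1.292×10^-7 K/W
R_outer film = 1/(h_o·A) = 1/(13.7×38.1) = 0.001916 K/W
R_total = 0.02113 K/W;  Q = ΔT/R_total = 1107/0.02113 = 52390 W
T_interface = T_inner − Q·ΣR(inner→interface) = 1400 − 52400×0.01921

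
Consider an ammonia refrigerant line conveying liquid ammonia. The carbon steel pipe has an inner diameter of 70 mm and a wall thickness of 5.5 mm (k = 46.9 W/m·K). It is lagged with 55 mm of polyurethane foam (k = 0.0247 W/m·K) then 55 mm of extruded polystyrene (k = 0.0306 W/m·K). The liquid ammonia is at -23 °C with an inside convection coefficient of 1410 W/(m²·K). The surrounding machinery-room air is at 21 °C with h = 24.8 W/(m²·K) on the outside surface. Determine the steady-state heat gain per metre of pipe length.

For a radial system each layer contributes R = ln(r_out/r_in)/(2πkL); films add R = 1/(hA).
R_inner film = 1/(h_i·2πr₁L) = 1/(1410×2π×0.035×1) = 0.003225 K/W
R_carbon steel pipe wall = ln(40.5/35)/(2π×46.9×1) = 4.953×10^-4 K/W
R_polyurethane foam = ln(95.5/40.5)/(2π×0.0247×1) = 5.527 K/W
R_extruded polystyrene = ln(150.5/95.5)/(2π×0.0306×1) = 2.366 K/W
R_outer film = 1/(h_o·2πr_oL) = 1/(24.8×2π×0.1505×1) = 0.04264 K/W
R_total = 7.939 K/W
Q = ΔT/R_total = 44/7.939

q′ ≈ 5.54 W/m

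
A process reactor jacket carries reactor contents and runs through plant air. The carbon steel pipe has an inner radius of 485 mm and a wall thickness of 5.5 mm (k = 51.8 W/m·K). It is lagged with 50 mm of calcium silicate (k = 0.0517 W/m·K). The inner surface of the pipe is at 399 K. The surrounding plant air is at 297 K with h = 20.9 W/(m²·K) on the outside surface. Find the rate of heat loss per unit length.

For a radial system each layer contributes R = ln(r_out/r_in)/(2πkL); films add R = 1/(hA).
R_carbon steel pipe wall = ln(490.5/485)/(2π×51.8×1) = 3.465×10^-5 K/W
R_calcium silicate = ln(540.5/490.5)/(2π×0.0517×1) = 0.2988 K/W
R_outer film = 1/(h_o·2πr_oL) = 1/(20.9×2π×0.5405×1) = 0.01409 K/W
R_total = 0.3129 K/W
Q = ΔT/R_total = 102/0.3129

q′ ≈ 326 W/m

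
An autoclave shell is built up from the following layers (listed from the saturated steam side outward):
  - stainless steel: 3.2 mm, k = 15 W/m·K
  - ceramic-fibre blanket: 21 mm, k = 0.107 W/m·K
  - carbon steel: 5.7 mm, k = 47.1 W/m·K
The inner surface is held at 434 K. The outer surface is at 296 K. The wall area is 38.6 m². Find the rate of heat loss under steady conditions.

Q ≈ 27100 W

Model the wall as resistances in series:
R_stainless steel = L/(kA) = 0.0032/(15×38.6) = 5.527×10^-6 K/W
R_ceramic-fibre blanket = L/(kA) = 0.021/(0.107×38.6) = 0.005084 K/W
R_carbon steel = L/(kA) = 0.0057/(47.1×38.6) = 3.135×10^-6 K/W
R_total = 0.005093 K/W
Q = ΔT / R_total = 138 / 0.005093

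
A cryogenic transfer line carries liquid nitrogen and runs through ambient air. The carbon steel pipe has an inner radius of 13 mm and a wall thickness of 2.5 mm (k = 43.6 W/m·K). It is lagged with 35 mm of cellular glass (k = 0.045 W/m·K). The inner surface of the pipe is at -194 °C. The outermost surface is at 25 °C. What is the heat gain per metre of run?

q′ ≈ 52.4 W/m

Per-layer cylindrical resistances, series-summed:
R_carbon steel pipe wall = ln(15.5/13)/(2π×43.6×1) = 6.421×10^-4 K/W
R_cellular glass = ln(50.5/15.5)/(2π×0.045×1) = 4.177 K/W
R_total = 4.178 K/W
Q = ΔT/R_total = 219/4.178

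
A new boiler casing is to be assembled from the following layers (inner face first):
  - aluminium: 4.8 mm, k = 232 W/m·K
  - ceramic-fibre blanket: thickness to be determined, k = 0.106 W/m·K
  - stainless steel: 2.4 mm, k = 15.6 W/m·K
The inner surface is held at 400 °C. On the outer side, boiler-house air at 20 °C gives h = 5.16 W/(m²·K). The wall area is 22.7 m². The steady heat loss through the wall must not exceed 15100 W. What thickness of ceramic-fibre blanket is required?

Model the wall as resistances in series:
R_aluminium = L/(kA) = 0.0048/(232×22.7) = 9.114×10^-7 K/W
R_stainless steel = L/(kA) = 0.0024/(15.6×22.7) = 6.777×10^-6 K/W
R_outer film = 1/(h_o·A) = 1/(5.16×22.7) = 0.008537 K/W
Sum of the known resistances R_other = 0.008545 K/W
Required total resistance R_tot = ΔT/Q_allow = 380/15100 = 0.02517 K/W
R_ceramic-fibre blanket = R_tot − R_other = 0.01662 K/W
L = R·k·A = 0.01662×0.106×22.7

L ≈ 40 mm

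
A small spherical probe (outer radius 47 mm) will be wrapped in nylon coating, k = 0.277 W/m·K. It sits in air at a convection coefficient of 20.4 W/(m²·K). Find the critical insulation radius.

For a sphere r_cr = 2k/h = 2×0.277/20.4
r_cr = 27.2 mm; since the bare radius (47 mm) is above r_cr, any added insulation will reduce heat loss.

r_cr ≈ 27.2 mm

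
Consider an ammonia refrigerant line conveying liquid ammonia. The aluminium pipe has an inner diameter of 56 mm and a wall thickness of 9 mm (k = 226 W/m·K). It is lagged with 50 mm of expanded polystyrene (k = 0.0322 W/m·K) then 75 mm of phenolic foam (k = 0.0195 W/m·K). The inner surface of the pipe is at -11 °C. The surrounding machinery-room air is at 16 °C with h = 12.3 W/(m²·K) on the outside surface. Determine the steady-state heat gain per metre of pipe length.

q′ ≈ 2.88 W/m

For a radial system each layer contributes R = ln(r_out/r_in)/(2πkL); films add R = 1/(hA).
R_aluminium pipe wall = ln(37/28)/(2π×226×1) = 1.963×10^-4 K/W
R_expanded polystyrene = ln(87/37)/(2π×0.0322×1) = 4.226 K/W
R_phenolic foam = ln(162/87)/(2π×0.0195×1) = 5.074 K/W
R_outer film = 1/(h_o·2πr_oL) = 1/(12.3×2π×0.162×1) = 0.07987 K/W
R_total = 9.38 K/W
Q = ΔT/R_total = 27/9.38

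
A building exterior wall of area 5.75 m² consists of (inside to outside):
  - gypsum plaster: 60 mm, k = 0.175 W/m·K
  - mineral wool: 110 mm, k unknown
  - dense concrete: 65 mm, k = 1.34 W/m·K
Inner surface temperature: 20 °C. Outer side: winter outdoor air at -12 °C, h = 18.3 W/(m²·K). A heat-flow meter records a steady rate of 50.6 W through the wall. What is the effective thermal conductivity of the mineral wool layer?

Model the wall as resistances in series:
R_gypsum plaster = L/(kA) = 0.06/(0.175×5.75) = 0.05963 K/W
R_dense concrete = L/(kA) = 0.065/(1.34×5.75) = 0.008436 K/W
R_outer film = 1/(h_o·A) = 1/(18.3×5.75) = 0.009503 K/W
Sum of known resistances R_other = 0.07757 K/W
Total R = ΔT/Q = 32/50.6 = 0.6324 K/W
R_mineral wool = R_total − R_other = 0.5548 K/W
k = L/(R·A) = 0.11/(0.5548×5.75)

k ≈ 0.0345 W/(m·K)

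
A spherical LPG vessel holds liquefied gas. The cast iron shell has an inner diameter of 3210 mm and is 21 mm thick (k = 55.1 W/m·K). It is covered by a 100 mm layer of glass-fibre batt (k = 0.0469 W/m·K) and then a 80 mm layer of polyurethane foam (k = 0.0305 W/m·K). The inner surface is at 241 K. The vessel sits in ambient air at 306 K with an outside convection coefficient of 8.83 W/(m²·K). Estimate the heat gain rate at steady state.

Q ≈ 499 W

Radial (spherical) resistances in series:
R_cast iron shell = (1/1.605 − 1/1.626)/(4π×55.1) = 1.162×10^-5 K/W
R_glass-fibre batt = (1/1.626 − 1/1.726)/(4π×0.0469) = 0.06046 K/W
R_polyurethane foam = (1/1.726 − 1/1.806)/(4π×0.0305) = 0.06696 K/W
R_outer film = 1/(h·4πr_o²) = 1/(8.83×4π×1.806²) = 0.002763 K/W
R_total = 0.1302 K/W
Q = ΔT/R_total = 65/0.1302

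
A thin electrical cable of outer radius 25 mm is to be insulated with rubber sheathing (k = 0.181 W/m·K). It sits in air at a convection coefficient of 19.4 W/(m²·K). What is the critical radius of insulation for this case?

r_cr ≈ 9.33 mm

For a cylinder r_cr = k/h = 0.181/19.4
r_cr = 9.33 mm; since the bare radius (25 mm) is above r_cr, any added insulation will reduce heat loss.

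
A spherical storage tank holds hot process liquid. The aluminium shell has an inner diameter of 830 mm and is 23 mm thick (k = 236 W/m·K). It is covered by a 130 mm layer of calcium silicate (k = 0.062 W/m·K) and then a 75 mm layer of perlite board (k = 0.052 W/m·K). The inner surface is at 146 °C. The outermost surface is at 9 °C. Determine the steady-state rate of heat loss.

Spherical conduction: R = (1/r_in − 1/r_out)/(4πk) per layer; series-sum.
R_aluminium shell = (1/0.415 − 1/0.438)/(4π×236) = 4.267×10^-5 K/W
R_calcium silicate = (1/0.438 − 1/0.568)/(4π×0.062) = 0.6707 K/W
R_perlite board = (1/0.568 − 1/0.643)/(4π×0.052) = 0.3143 K/W
R_total = 0.985 K/W
Q = ΔT/R_total = 137/0.985

Q ≈ 139 W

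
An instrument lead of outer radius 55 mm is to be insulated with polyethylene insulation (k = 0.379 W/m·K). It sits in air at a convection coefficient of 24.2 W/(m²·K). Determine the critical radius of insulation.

For a cylinder r_cr = k/h = 0.379/24.2
r_cr = 15.7 mm; since the bare radius (55 mm) is above r_cr, any added insulation will reduce heat loss.

r_cr ≈ 15.7 mm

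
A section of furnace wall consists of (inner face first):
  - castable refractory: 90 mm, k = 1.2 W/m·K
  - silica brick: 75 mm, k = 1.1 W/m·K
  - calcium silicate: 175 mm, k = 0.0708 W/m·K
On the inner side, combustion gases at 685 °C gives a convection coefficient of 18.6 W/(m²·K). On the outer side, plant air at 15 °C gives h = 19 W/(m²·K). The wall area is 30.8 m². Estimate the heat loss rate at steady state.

Thermal resistances in series:
R_inner film = 1/(h_i·A) = 1/(18.6×30.8) = 0.001746 K/W
R_castable refractory = L/(kA) = 0.09/(1.2×30.8) = 0.002435 K/W
R_silica brick = L/(kA) = 0.075/(1.1×30.8) = 0.002214 K/W
R_calcium silicate = L/(kA) = 0.175/(0.0708×30.8) = 0.08025 K/W
R_outer film = 1/(h_o·A) = 1/(19×30.8) = 0.001709 K/W
R_total = 0.08835 K/W
Q = ΔT / R_total = 670 / 0.08835

Q ≈ 7580 W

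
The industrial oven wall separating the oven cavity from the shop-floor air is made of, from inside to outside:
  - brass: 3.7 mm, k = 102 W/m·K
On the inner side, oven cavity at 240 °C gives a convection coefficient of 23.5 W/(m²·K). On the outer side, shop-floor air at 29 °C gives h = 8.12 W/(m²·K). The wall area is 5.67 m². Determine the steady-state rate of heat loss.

Q ≈ 7220 W

Model the wall as resistances in series:
R_inner film = 1/(h_i·A) = 1/(23.5×5.67) = 0.007505 K/W
R_brass = L/(kA) = 0.0037/(102×5.67) = 6.398×10^-6 K/W
R_outer film = 1/(h_o·A) = 1/(8.12×5.67) = 0.02172 K/W
R_total = 0.02923 K/W
Q = ΔT / R_total = 211 / 0.02923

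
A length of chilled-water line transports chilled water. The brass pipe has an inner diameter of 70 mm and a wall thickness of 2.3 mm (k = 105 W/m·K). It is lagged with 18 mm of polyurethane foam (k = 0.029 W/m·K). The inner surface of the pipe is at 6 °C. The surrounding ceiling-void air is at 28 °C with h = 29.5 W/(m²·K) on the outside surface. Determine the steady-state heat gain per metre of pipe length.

q′ ≈ 9.74 W/m

Per-layer cylindrical resistances, series-summed:
R_brass pipe wall = ln(37.3/35)/(2π×105×1) = 9.647×10^-5 K/W
R_polyurethane foam = ln(55.3/37.3)/(2π×0.029×1) = 2.161 K/W
R_outer film = 1/(h_o·2πr_oL) = 1/(29.5×2π×0.0553×1) = 0.09756 K/W
R_total = 2.259 K/W
Q = ΔT/R_total = 22/2.259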